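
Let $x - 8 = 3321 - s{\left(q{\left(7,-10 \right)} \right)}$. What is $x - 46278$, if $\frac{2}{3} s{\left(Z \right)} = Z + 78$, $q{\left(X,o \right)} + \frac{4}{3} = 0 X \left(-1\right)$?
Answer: $-43064$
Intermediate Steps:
$q{\left(X,o \right)} = - \frac{4}{3}$ ($q{\left(X,o \right)} = - \frac{4}{3} + 0 X \left(-1\right) = - \frac{4}{3} + 0 \left(-1\right) = - \frac{4}{3} + 0 = - \frac{4}{3}$)
$s{\left(Z \right)} = 117 + \frac{3 Z}{2}$ ($s{\left(Z \right)} = \frac{3 \left(Z + 78\right)}{2} = \frac{3 \left(78 + Z\right)}{2} = 117 + \frac{3 Z}{2}$)
$x = 3214$ ($x = 8 + \left(3321 - \left(117 + \frac{3}{2} \left(- \frac{4}{3}\right)\right)\right) = 8 + \left(3321 - \left(117 - 2\right)\right) = 8 + \left(3321 - 115\right) = 8 + 3206 = 3214$)
$x - 46278 = 3214 - 46278 = -43064$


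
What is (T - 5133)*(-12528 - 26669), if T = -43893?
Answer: 1921672122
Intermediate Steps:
(T - 5133)*(-12528 - 26669) = (-43893 - 5133)*(-12528 - 26669) = -49026*(-39197) = 1921672122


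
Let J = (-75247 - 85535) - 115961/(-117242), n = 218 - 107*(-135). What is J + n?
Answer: -280838817/1922 ≈ -1.4612e+5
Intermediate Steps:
n = 14663 (n = 218 + 14445 = 14663)
J = -309021103/1922 (J = -160782 - 115961*(-1/117242) = -160782 + 1901/1922 = -309021103/1922 ≈ -1.6078e+5)
J + n = -309021103/1922 + 14663 = -280838817/1922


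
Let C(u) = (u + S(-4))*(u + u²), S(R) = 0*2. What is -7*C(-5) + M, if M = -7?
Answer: 693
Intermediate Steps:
S(R) = 0
C(u) = u*(u + u²) (C(u) = (u + 0)*(u + u²) = u*(u + u²))
-7*C(-5) + M = -7*(-5)²*(1 - 5) - 7 = -175*(-4) - 7 = -7*(-100) - 7 = 700 - 7 = 693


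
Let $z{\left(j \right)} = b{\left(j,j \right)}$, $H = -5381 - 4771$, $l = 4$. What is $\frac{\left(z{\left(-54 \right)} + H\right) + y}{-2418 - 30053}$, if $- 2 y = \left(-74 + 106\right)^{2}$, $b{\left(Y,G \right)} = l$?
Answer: $\frac{10660}{32471} \approx 0.32829$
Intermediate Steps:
$b{\left(Y,G \right)} = 4$
$H = -10152$
$z{\left(j \right)} = 4$
$y = -512$ ($y = - \frac{\left(-74 + 106\right)^{2}}{2} = - \frac{32^{2}}{2} = \left(- \frac{1}{2}\right) 1024 = -512$)
$\frac{\left(z{\left(-54 \right)} + H\right) + y}{-2418 - 30053} = \frac{\left(4 - 10152\right) - 512}{-2418 - 30053} = \frac{-10148 - 512}{-32471} = \left(-10660\right) \left(- \frac{1}{32471}\right) = \frac{10660}{32471}$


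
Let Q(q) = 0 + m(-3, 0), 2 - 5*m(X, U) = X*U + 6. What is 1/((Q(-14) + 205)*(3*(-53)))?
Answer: -5/162339 ≈ -3.0800e-5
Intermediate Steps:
m(X, U) = -4/5 - U*X/5 (m(X, U) = 2/5 - (X*U + 6)/5 = 2/5 - (U*X + 6)/5 = 2/5 - (6 + U*X)/5 = 2/5 + (-6/5 - U*X/5) = -4/5 - U*X/5)
Q(q) = -4/5 (Q(q) = 0 + (-4/5 - 1/5*0*(-3)) = 0 + (-4/5 + 0) = 0 - 4/5 = -4/5)
1/((Q(-14) + 205)*(3*(-53))) = 1/((-4/5 + 205)*(3*(-53))) = 1/((1021/5)*(-159)) = 1/(-162339/5) = -5/162339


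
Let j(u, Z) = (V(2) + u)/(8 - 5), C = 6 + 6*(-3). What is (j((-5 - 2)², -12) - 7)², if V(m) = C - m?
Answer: 196/9 ≈ 21.778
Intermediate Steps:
C = -12 (C = 6 - 18 = -12)
V(m) = -12 - m
j(u, Z) = -14/3 + u/3 (j(u, Z) = ((-12 - 1*2) + u)/(8 - 5) = ((-12 - 2) + u)/3 = (-14 + u)*(⅓) = -14/3 + u/3)
(j((-5 - 2)², -12) - 7)² = ((-14/3 + (-5 - 2)²/3) - 7)² = ((-14/3 + (⅓)*(-7)²) - 7)² = ((-14/3 + (⅓)*49) - 7)² = ((-14/3 + 49/3) - 7)² = (35/3 - 7)² = (14/3)² = 196/9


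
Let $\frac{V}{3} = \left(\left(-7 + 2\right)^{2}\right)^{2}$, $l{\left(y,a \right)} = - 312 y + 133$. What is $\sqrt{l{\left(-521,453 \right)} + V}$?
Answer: $44 \sqrt{85} \approx 405.66$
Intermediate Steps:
$l{\left(y,a \right)} = 133 - 312 y$
$V = 1875$ ($V = 3 \left(\left(-7 + 2\right)^{2}\right)^{2} = 3 \left(\left(-5\right)^{2}\right)^{2} = 3 \cdot 25^{2} = 3 \cdot 625 = 1875$)
$\sqrt{l{\left(-521,453 \right)} + V} = \sqrt{\left(133 - -162552\right) + 1875} = \sqrt{\left(133 + 162552\right) + 1875} = \sqrt{162685 + 1875} = \sqrt{164560} = 44 \sqrt{85}$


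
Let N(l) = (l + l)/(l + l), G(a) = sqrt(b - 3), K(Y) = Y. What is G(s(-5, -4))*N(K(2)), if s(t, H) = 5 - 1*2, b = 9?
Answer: sqrt(6) ≈ 2.4495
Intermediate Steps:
s(t, H) = 3 (s(t, H) = 5 - 2 = 3)
G(a) = sqrt(6) (G(a) = sqrt(9 - 3) = sqrt(6))
N(l) = 1 (N(l) = (2*l)/((2*l)) = (2*l)*(1/(2*l)) = 1)
G(s(-5, -4))*N(K(2)) = sqrt(6)*1 = sqrt(6)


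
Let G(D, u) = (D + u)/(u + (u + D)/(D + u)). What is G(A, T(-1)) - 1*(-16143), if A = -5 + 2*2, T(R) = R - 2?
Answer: 16145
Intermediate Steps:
T(R) = -2 + R
A = -1 (A = -5 + 4 = -1)
G(D, u) = (D + u)/(1 + u) (G(D, u) = (D + u)/(u + (D + u)/(D + u)) = (D + u)/(u + 1) = (D + u)/(1 + u))
G(A, T(-1)) - 1*(-16143) = (-1 + (-2 - 1))/(1 + (-2 - 1)) - 1*(-16143) = (-1 - 3)/(1 - 3) + 16143 = -4/(-2) + 16143 = -½*(-4) + 16143 = 2 + 16143 = 16145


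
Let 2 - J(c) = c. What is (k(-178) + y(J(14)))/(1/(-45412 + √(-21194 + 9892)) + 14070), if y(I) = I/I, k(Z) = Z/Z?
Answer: 58032025743616/408255300467391721 + 2*I*√11302/408255300467391721 ≈ 0.00014215 + 5.2081e-16*I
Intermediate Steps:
k(Z) = 1
J(c) = 2 - c
y(I) = 1
(k(-178) + y(J(14)))/(1/(-45412 + √(-21194 + 9892)) + 14070) = (1 + 1)/(1/(-45412 + √(-21194 + 9892)) + 14070) = 2/(1/(-45412 + √(-11302)) + 14070) = 2/(1/(-45412 + I*√11302) + 14070) = 2/(14070 + 1/(-45412 + I*√11302))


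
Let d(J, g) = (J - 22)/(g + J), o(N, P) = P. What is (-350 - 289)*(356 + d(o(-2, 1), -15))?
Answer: -456885/2 ≈ -2.2844e+5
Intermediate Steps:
d(J, g) = (-22 + J)/(J + g)
(-350 - 289)*(356 + d(o(-2, 1), -15)) = (-350 - 289)*(356 + (-22 + 1)/(1 - 15)) = -639*(356 - 21/(-14)) = -639*(356 - 1/14*(-21)) = -639*(356 + 3/2) = -639*715/2 = -456885/2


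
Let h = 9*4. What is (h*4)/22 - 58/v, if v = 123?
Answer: 8218/1353 ≈ 6.0739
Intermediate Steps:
h = 36
(h*4)/22 - 58/v = (36*4)/22 - 58/123 = 144*(1/22) - 58*1/123 = 72/11 - 58/123 = 8218/1353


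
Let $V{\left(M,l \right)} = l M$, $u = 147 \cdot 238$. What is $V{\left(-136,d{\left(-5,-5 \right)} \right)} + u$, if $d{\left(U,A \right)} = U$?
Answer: $35666$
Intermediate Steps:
$u = 34986$
$V{\left(M,l \right)} = M l$
$V{\left(-136,d{\left(-5,-5 \right)} \right)} + u = \left(-136\right) \left(-5\right) + 34986 = 680 + 34986 = 35666$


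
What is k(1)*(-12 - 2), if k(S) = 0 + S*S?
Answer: -14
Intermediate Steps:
k(S) = S**2 (k(S) = 0 + S**2 = S**2)
k(1)*(-12 - 2) = 1**2*(-12 - 2) = 1*(-14) = -14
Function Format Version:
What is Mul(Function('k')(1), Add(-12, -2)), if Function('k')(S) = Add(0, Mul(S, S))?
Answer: -14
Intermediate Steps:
Function('k')(S) = Pow(S, 2) (Function('k')(S) = Add(0, Pow(S, 2)) = Pow(S, 2))
Mul(Function('k')(1), Add(-12, -2)) = Mul(Pow(1, 2), Add(-12, -2)) = Mul(1, -14) = -14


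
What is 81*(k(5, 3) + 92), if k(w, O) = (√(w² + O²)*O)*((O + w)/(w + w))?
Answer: 7452 + 972*√34/5 ≈ 8585.5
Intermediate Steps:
k(w, O) = O*√(O² + w²)*(O + w)/(2*w) (k(w, O) = (√(O² + w²)*O)*((O + w)/((2*w))) = (O*√(O² + w²))*((O + w)*(1/(2*w))) = (O*√(O² + w²))*((O + w)/(2*w)) = O*√(O² + w²)*(O + w)/(2*w))
81*(k(5, 3) + 92) = 81*((½)*3*√(3² + 5²)*(3 + 5)/5 + 92) = 81*((½)*3*(⅕)*√(9 + 25)*8 + 92) = 81*((½)*3*(⅕)*√34*8 + 92) = 81*(12*√34/5 + 92) = 81*(92 + 12*√34/5) = 7452 + 972*√34/5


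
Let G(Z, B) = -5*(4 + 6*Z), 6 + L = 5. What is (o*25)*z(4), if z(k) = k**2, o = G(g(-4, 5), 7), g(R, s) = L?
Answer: 4000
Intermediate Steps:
L = -1 (L = -6 + 5 = -1)
g(R, s) = -1
G(Z, B) = -20 - 30*Z
o = 10 (o = -20 - 30*(-1) = -20 + 30 = 10)
(o*25)*z(4) = (10*25)*4**2 = 250*16 = 4000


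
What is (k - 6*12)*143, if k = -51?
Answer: -17589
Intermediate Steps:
(k - 6*12)*143 = (-51 - 6*12)*143 = (-51 - 72)*143 = -123*143 = -17589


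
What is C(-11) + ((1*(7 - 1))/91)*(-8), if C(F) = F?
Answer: -1049/91 ≈ -11.527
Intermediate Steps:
C(-11) + ((1*(7 - 1))/91)*(-8) = -11 + ((1*(7 - 1))/91)*(-8) = -11 + ((1*6)*(1/91))*(-8) = -11 + (6*(1/91))*(-8) = -11 + (6/91)*(-8) = -11 - 48/91 = -1049/91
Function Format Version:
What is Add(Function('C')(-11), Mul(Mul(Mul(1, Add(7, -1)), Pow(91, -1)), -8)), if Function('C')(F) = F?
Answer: Rational(-1049, 91) ≈ -11.527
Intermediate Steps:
Add(Function('C')(-11), Mul(Mul(Mul(1, Add(7, -1)), Pow(91, -1)), -8)) = Add(-11, Mul(Mul(Mul(1, Add(7, -1)), Pow(91, -1)), -8)) = Add(-11, Mul(Mul(Mul(1, 6), Rational(1, 91)), -8)) = Add(-11, Mul(Mul(6, Rational(1, 91)), -8)) = Add(-11, Mul(Rational(6, 91), -8)) = Add(-11, Rational(-48, 91)) = Rational(-1049, 91)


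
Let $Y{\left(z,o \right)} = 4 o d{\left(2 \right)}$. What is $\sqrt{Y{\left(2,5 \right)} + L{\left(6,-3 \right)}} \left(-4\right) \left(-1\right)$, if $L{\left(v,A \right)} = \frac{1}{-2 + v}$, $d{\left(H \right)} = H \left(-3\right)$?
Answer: $2 i \sqrt{479} \approx 43.772 i$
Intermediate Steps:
$d{\left(H \right)} = - 3 H$
$Y{\left(z,o \right)} = - 24 o$ ($Y{\left(z,o \right)} = 4 o \left(\left(-3\right) 2\right) = 4 o \left(-6\right) = - 24 o$)
$\sqrt{Y{\left(2,5 \right)} + L{\left(6,-3 \right)}} \left(-4\right) \left(-1\right) = \sqrt{\left(-24\right) 5 + \frac{1}{-2 + 6}} \left(-4\right) \left(-1\right) = \sqrt{-120 + \frac{1}{4}} \left(-4\right) \left(-1\right) = \sqrt{- \frac{479}{4}} \left(-4\right) \left(-1\right) = \frac{i \sqrt{479}}{2} \left(-4\right) \left(-1\right) = - 2 i \sqrt{479} \left(-1\right) = 2 i \sqrt{479}$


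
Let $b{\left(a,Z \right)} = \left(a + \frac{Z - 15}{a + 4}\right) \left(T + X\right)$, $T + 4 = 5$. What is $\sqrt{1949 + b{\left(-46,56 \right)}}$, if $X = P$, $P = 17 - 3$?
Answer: $\frac{\sqrt{243894}}{14} \approx 35.275$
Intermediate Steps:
$T = 1$ ($T = -4 + 5 = 1$)
$P = 14$
$X = 14$
$b{\left(a,Z \right)} = 15 a + \frac{15 \left(-15 + Z\right)}{4 + a}$ ($b{\left(a,Z \right)} = \left(a + \frac{Z - 15}{a + 4}\right) \left(1 + 14\right) = \left(a + \frac{-15 + Z}{4 + a}\right) 15 = 15 a + \frac{15 \left(-15 + Z\right)}{4 + a}$)
$\sqrt{1949 + b{\left(-46,56 \right)}} = \sqrt{1949 + \frac{15 \left(-15 + 56 + \left(-46\right)^{2} + 4 \left(-46\right)\right)}{4 - 46}} = \sqrt{1949 + \frac{15 \left(-15 + 56 + 2116 - 184\right)}{-42}} = \sqrt{1949 + 15 \left(- \frac{1}{42}\right) 1973} = \sqrt{1949 - \frac{9865}{14}} = \sqrt{\frac{17421}{14}} = \frac{\sqrt{243894}}{14}$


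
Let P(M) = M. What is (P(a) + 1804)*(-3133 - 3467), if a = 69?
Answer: -12361800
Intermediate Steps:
(P(a) + 1804)*(-3133 - 3467) = (69 + 1804)*(-3133 - 3467) = 1873*(-6600) = -12361800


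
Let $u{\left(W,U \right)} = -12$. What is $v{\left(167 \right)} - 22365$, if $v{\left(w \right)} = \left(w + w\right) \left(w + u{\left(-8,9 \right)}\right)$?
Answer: $29405$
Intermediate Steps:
$v{\left(w \right)} = 2 w \left(-12 + w\right)$ ($v{\left(w \right)} = \left(w + w\right) \left(w - 12\right) = 2 w \left(-12 + w\right)$)
$v{\left(167 \right)} - 22365 = 2 \cdot 167 \left(-12 + 167\right) - 22365 = 2 \cdot 167 \cdot 155 - 22365 = 51770 - 22365 = 29405$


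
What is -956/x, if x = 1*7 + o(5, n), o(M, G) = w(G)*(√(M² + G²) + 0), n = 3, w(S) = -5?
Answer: 6692/801 + 4780*√34/801 ≈ 43.151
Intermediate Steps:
o(M, G) = -5*√(G² + M²) (o(M, G) = -5*(√(M² + G²) + 0) = -5*(√(G² + M²) + 0) = -5*√(G² + M²))
x = 7 - 5*√34 (x = 1*7 - 5*√(3² + 5²) = 7 - 5*√(9 + 25) = 7 - 5*√34 ≈ -22.155)
-956/x = -956/(7 - 5*√34)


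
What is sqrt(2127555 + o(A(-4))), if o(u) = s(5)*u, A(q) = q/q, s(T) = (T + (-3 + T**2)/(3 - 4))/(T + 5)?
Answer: sqrt(212755330)/10 ≈ 1458.6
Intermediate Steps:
s(T) = (3 + T - T**2)/(5 + T) (s(T) = (T + (-3 + T**2)/(-1))/(5 + T) = (T + (-3 + T**2)*(-1))/(5 + T) = (T + (3 - T**2))/(5 + T) = (3 + T - T**2)/(5 + T))
A(q) = 1
o(u) = -17*u/10 (o(u) = ((3 + 5 - 1*5**2)/(5 + 5))*u = ((3 + 5 - 1*25)/10)*u = ((3 + 5 - 25)/10)*u = ((1/10)*(-17))*u = -17*u/10)
sqrt(2127555 + o(A(-4))) = sqrt(2127555 - 17/10*1) = sqrt(2127555 - 17/10) = sqrt(21275533/10) = sqrt(212755330)/10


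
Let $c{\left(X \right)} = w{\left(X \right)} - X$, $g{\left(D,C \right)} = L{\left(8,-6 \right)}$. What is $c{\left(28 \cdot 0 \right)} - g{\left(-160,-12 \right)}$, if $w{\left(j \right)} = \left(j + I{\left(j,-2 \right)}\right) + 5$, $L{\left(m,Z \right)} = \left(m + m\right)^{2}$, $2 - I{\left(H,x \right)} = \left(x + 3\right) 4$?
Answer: $-253$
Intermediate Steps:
$I{\left(H,x \right)} = -10 - 4 x$ ($I{\left(H,x \right)} = 2 - \left(x + 3\right) 4 = 2 - \left(3 + x\right) 4 = 2 - \left(12 + 4 x\right) = -10 - 4 x$)
$L{\left(m,Z \right)} = 4 m^{2}$ ($L{\left(m,Z \right)} = \left(2 m\right)^{2} = 4 m^{2}$)
$w{\left(j \right)} = 3 + j$ ($w{\left(j \right)} = \left(j - 2\right) + 5 = \left(-2 + j\right) + 5 = 3 + j$)
$g{\left(D,C \right)} = 256$ ($g{\left(D,C \right)} = 4 \cdot 8^{2} = 4 \cdot 64 = 256$)
$c{\left(X \right)} = 3$ ($c{\left(X \right)} = \left(3 + X\right) - X = 3$)
$c{\left(28 \cdot 0 \right)} - g{\left(-160,-12 \right)} = 3 - 256 = -253$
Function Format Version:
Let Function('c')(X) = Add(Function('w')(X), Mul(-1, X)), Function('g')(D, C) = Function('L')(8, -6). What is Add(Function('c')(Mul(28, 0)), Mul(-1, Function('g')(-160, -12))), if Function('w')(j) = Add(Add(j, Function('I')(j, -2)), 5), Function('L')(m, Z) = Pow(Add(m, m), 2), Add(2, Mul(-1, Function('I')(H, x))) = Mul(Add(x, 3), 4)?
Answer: -253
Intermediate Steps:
Function('I')(H, x) = Add(-10, Mul(-4, x)) (Function('I')(H, x) = Add(2, Mul(-1, Mul(Add(x, 3), 4))) = Add(2, Mul(-1, Mul(Add(3, x), 4))) = Add(2, Mul(-1, Add(12, Mul(4, x)))) = Add(2, Add(-12, Mul(-4, x))) = Add(-10, Mul(-4, x)))
Function('L')(m, Z) = Mul(4, Pow(m, 2)) (Function('L')(m, Z) = Pow(Mul(2, m), 2) = Mul(4, Pow(m, 2)))
Function('w')(j) = Add(3, j) (Function('w')(j) = Add(Add(j, Add(-10, Mul(-4, -2))), 5) = Add(Add(j, Add(-10, 8)), 5) = Add(Add(j, -2), 5) = Add(Add(-2, j), 5) = Add(3, j))
Function('g')(D, C) = 256 (Function('g')(D, C) = Mul(4, Pow(8, 2)) = Mul(4, 64) = 256)
Function('c')(X) = 3 (Function('c')(X) = Add(Add(3, X), Mul(-1, X)) = 3)
Add(Function('c')(Mul(28, 0)), Mul(-1, Function('g')(-160, -12))) = Add(3, Mul(-1, 256)) = Add(3, -256) = -253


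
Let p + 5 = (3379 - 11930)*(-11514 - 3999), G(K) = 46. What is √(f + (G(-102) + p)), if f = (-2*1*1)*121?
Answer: √132651462 ≈ 11517.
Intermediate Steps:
p = 132651658 (p = -5 + (3379 - 11930)*(-11514 - 3999) = -5 - 8551*(-15513) = -5 + 132651663 = 132651658)
f = -242 (f = -2*1*121 = -2*121 = -242)
√(f + (G(-102) + p)) = √(-242 + (46 + 132651658)) = √(-242 + 132651704) = √132651462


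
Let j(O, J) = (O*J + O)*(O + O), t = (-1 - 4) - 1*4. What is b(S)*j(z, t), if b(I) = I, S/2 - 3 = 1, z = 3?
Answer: -1152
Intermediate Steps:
S = 8 (S = 6 + 2*1 = 6 + 2 = 8)
t = -9 (t = -5 - 4 = -9)
j(O, J) = 2*O*(O + J*O) (j(O, J) = (J*O + O)*(2*O) = (O + J*O)*(2*O) = 2*O*(O + J*O))
b(S)*j(z, t) = 8*(2*3²*(1 - 9)) = 8*(2*9*(-8)) = 8*(-144) = -1152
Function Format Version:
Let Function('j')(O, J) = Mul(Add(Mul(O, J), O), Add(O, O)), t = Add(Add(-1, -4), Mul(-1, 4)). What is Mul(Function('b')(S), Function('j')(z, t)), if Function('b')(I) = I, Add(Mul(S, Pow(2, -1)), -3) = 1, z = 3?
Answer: -1152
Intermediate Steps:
S = 8 (S = Add(6, Mul(2, 1)) = Add(6, 2) = 8)
t = -9 (t = Add(-5, -4) = -9)
Function('j')(O, J) = Mul(2, O, Add(O, Mul(J, O))) (Function('j')(O, J) = Mul(Add(Mul(J, O), O), Mul(2, O)) = Mul(Add(O, Mul(J, O)), Mul(2, O)) = Mul(2, O, Add(O, Mul(J, O))))
Mul(Function('b')(S), Function('j')(z, t)) = Mul(8, Mul(2, Pow(3, 2), Add(1, -9))) = Mul(8, Mul(2, 9, -8)) = Mul(8, -144) = -1152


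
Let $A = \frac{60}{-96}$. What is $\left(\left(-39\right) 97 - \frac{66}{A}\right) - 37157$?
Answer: $- \frac{204172}{5} \approx -40834.0$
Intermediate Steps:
$A = - \frac{5}{8}$ ($A = 60 \left(- \frac{1}{96}\right) = - \frac{5}{8} \approx -0.625$)
$\left(\left(-39\right) 97 - \frac{66}{A}\right) - 37157 = \left(\left(-39\right) 97 - \frac{66}{- \frac{5}{8}}\right) - 37157 = \left(-3783 - - \frac{528}{5}\right) - 37157 = \left(-3783 + \frac{528}{5}\right) - 37157 = - \frac{18387}{5} - 37157 = - \frac{204172}{5}$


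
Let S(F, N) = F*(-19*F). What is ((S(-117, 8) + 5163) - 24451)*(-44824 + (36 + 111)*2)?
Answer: 12440746870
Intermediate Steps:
S(F, N) = -19*F²
((S(-117, 8) + 5163) - 24451)*(-44824 + (36 + 111)*2) = ((-19*(-117)² + 5163) - 24451)*(-44824 + (36 + 111)*2) = ((-19*13689 + 5163) - 24451)*(-44824 + 147*2) = ((-260091 + 5163) - 24451)*(-44824 + 294) = (-254928 - 24451)*(-44530) = -279379*(-44530) = 12440746870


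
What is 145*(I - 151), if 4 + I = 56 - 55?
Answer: -22330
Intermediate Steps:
I = -3 (I = -4 + (56 - 55) = -4 + 1 = -3)
145*(I - 151) = 145*(-3 - 151) = 145*(-154) = -22330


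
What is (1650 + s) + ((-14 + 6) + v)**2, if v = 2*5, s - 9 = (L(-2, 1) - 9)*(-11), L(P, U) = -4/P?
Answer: 1740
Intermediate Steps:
s = 86 (s = 9 + (-4/(-2) - 9)*(-11) = 9 + (-4*(-1/2) - 9)*(-11) = 9 + (2 - 9)*(-11) = 9 - 7*(-11) = 9 + 77 = 86)
v = 10
(1650 + s) + ((-14 + 6) + v)**2 = (1650 + 86) + ((-14 + 6) + 10)**2 = 1736 + (-8 + 10)**2 = 1736 + 2**2 = 1736 + 4 = 1740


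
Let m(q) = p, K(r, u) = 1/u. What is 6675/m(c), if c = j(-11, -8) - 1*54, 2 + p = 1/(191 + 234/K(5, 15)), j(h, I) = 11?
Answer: -8234725/2467 ≈ -3337.9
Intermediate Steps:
p = -7401/3701 (p = -2 + 1/(191 + 234/(1/15)) = -2 + 1/(191 + 234*15) = -2 + 1/(191 + 3510) = -2 + 1/3701 = -7401/3701 ≈ -1.9997)
c = -43 (c = 11 - 1*54 = 11 - 54 = -43)
m(q) = -7401/3701
6675/m(c) = 6675/(-7401/3701) = 6675*(-3701/7401) = -8234725/2467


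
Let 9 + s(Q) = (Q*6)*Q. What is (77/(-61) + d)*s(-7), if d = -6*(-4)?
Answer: 395295/61 ≈ 6480.2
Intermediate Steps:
d = 24
s(Q) = -9 + 6*Q**2 (s(Q) = -9 + (Q*6)*Q = -9 + (6*Q)*Q = -9 + 6*Q**2)
(77/(-61) + d)*s(-7) = (77/(-61) + 24)*(-9 + 6*(-7)**2) = (77*(-1/61) + 24)*(-9 + 6*49) = (-77/61 + 24)*(-9 + 294) = (1387/61)*285 = 395295/61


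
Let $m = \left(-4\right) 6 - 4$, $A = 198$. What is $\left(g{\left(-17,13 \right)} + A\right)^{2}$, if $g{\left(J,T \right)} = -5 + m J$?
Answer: $447561$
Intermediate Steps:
$m = -28$ ($m = -24 - 4 = -28$)
$g{\left(J,T \right)} = -5 - 28 J$
$\left(g{\left(-17,13 \right)} + A\right)^{2} = \left(\left(-5 - -476\right) + 198\right)^{2} = \left(\left(-5 + 476\right) + 198\right)^{2} = \left(471 + 198\right)^{2} = 669^{2} = 447561$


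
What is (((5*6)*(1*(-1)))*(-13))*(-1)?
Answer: -390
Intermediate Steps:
(((5*6)*(1*(-1)))*(-13))*(-1) = ((30*(-1))*(-13))*(-1) = -30*(-13)*(-1) = 390*(-1) = -390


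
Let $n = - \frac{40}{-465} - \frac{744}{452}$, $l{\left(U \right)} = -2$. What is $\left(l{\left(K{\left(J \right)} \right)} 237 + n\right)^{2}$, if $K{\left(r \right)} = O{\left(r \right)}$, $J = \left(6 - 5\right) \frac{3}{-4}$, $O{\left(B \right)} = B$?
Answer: $\frac{24976605475600}{110439081} \approx 2.2616 \cdot 10^{5}$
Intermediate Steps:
$J = - \frac{3}{4}$ ($J = 1 \cdot 3 \left(- \frac{1}{4}\right) = 1 \left(- \frac{3}{4}\right) = - \frac{3}{4} \approx -0.75$)
$K{\left(r \right)} = r$
$n = - \frac{16394}{10509}$ ($n = \left(-40\right) \left(- \frac{1}{465}\right) - \frac{186}{113} = \frac{8}{93} - \frac{186}{113} = - \frac{16394}{10509} \approx -1.56$)
$\left(l{\left(K{\left(J \right)} \right)} 237 + n\right)^{2} = \left(\left(-2\right) 237 - \frac{16394}{10509}\right)^{2} = \left(-474 - \frac{16394}{10509}\right)^{2} = \left(- \frac{4997660}{10509}\right)^{2} = \frac{24976605475600}{110439081}$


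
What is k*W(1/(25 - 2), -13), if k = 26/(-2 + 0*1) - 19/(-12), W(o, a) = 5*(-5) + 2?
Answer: 3151/12 ≈ 262.58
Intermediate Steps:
W(o, a) = -23 (W(o, a) = -25 + 2 = -23)
k = -137/12 (k = 26/(-2 + 0) - 19*(-1/12) = 26/(-2) + 19/12 = 26*(-½) + 19/12 = -13 + 19/12 = -137/12 ≈ -11.417)
k*W(1/(25 - 2), -13) = -137/12*(-23) = 3151/12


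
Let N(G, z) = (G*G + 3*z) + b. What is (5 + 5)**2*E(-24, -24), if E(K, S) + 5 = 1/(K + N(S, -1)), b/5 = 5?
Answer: -143450/287 ≈ -499.83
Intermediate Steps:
b = 25 (b = 5*5 = 25)
N(G, z) = 25 + G**2 + 3*z (N(G, z) = (G*G + 3*z) + 25 = (G**2 + 3*z) + 25 = 25 + G**2 + 3*z)
E(K, S) = -5 + 1/(22 + K + S**2) (E(K, S) = -5 + 1/(K + (25 + S**2 + 3*(-1))) = -5 + 1/(K + (25 + S**2 - 3)) = -5 + 1/(K + (22 + S**2)) = -5 + 1/(22 + K + S**2))
(5 + 5)**2*E(-24, -24) = (5 + 5)**2*((-109 - 5*(-24) - 5*(-24)**2)/(22 - 24 + (-24)**2)) = 10**2*((-109 + 120 - 5*576)/(22 - 24 + 576)) = 100*((-109 + 120 - 2880)/574) = 100*((1/574)*(-2869)) = 100*(-2869/574) = -143450/287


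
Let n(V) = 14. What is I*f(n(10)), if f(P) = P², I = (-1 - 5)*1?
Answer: -1176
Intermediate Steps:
I = -6 (I = -6*1 = -6)
I*f(n(10)) = -6*14² = -6*196 = -1176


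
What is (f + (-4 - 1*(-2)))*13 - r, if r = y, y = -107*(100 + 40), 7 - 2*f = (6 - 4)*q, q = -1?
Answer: 30025/2 ≈ 15013.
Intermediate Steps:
f = 9/2 (f = 7/2 - (6 - 4)*(-1)/2 = 7/2 - (-1) = 7/2 - 1/2*(-2) = 7/2 + 1 = 9/2 ≈ 4.5000)
y = -14980 (y = -107*140 = -14980)
r = -14980
(f + (-4 - 1*(-2)))*13 - r = (9/2 + (-4 - 1*(-2)))*13 - 1*(-14980) = (9/2 + (-4 + 2))*13 + 14980 = (9/2 - 2)*13 + 14980 = (5/2)*13 + 14980 = 65/2 + 14980 = 30025/2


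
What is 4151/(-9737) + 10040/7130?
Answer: 973755/991783 ≈ 0.98182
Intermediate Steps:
4151/(-9737) + 10040/7130 = 4151*(-1/9737) + 10040*(1/7130) = -593/1391 + 1004/713 = 973755/991783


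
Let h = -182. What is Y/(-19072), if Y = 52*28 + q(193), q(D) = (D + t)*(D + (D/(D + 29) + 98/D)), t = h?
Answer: -153994889/817158912 ≈ -0.18845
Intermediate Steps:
t = -182
q(D) = (-182 + D)*(D + 98/D + D/(29 + D)) (q(D) = (D - 182)*(D + (D/(D + 29) + 98/D)) = (-182 + D)*(D + (D/(29 + D) + 98/D)) = (-182 + D)*(D + (98/D + D/(29 + D))) = (-182 + D)*(D + 98/D + D/(29 + D)))
Y = 153994889/42846 (Y = 52*28 + (-517244 + 193**4 - 14994*193 - 5362*193**2 - 152*193**3)/(193*(29 + 193)) = 1456 + (1/193)*(-517244 + 1387488001 - 2893842 - 5362*37249 - 152*7189057)/222 = 1456 + (1/193)*(1/222)*(-517244 + 1387488001 - 2893842 - 199729138 - 1092736664) = 1456 + (1/193)*(1/222)*91611113 = 1456 + 91611113/42846 = 153994889/42846 ≈ 3594.1)
Y/(-19072) = (153994889/42846)/(-19072) = (153994889/42846)*(-1/19072) = -153994889/817158912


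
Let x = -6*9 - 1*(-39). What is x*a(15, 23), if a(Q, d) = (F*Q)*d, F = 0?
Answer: 0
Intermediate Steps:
a(Q, d) = 0 (a(Q, d) = (0*Q)*d = 0*d = 0)
x = -15 (x = -54 + 39 = -15)
x*a(15, 23) = -15*0 = 0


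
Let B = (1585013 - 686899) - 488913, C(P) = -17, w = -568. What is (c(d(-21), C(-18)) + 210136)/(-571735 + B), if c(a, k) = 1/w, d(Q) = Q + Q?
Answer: -39785749/30773104 ≈ -1.2929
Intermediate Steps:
B = 409201 (B = 898114 - 488913 = 409201)
d(Q) = 2*Q
c(a, k) = -1/568 (c(a, k) = 1/(-568) = -1/568)
(c(d(-21), C(-18)) + 210136)/(-571735 + B) = (-1/568 + 210136)/(-571735 + 409201) = (119357247/568)/(-162534) = (119357247/568)*(-1/162534) = -39785749/30773104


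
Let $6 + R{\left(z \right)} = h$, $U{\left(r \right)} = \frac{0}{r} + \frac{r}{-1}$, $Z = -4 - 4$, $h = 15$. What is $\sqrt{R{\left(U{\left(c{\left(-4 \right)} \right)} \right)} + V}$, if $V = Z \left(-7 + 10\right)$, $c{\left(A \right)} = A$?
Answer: $i \sqrt{15} \approx 3.873 i$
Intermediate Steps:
$Z = -8$ ($Z = -4 - 4 = -8$)
$U{\left(r \right)} = - r$ ($U{\left(r \right)} = 0 + r \left(-1\right) = 0 - r = - r$)
$V = -24$ ($V = - 8 \left(-7 + 10\right) = \left(-8\right) 3 = -24$)
$R{\left(z \right)} = 9$ ($R{\left(z \right)} = -6 + 15 = 9$)
$\sqrt{R{\left(U{\left(c{\left(-4 \right)} \right)} \right)} + V} = \sqrt{9 - 24} = \sqrt{-15} = i \sqrt{15}$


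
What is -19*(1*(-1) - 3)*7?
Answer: 532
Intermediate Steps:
-19*(1*(-1) - 3)*7 = -19*(-1 - 3)*7 = -19*(-4)*7 = 76*7 = 532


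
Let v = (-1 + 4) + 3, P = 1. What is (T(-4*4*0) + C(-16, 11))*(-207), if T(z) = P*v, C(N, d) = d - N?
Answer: -6831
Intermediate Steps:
v = 6 (v = 3 + 3 = 6)
T(z) = 6 (T(z) = 1*6 = 6)
(T(-4*4*0) + C(-16, 11))*(-207) = (6 + (11 - 1*(-16)))*(-207) = (6 + (11 + 16))*(-207) = (6 + 27)*(-207) = 33*(-207) = -6831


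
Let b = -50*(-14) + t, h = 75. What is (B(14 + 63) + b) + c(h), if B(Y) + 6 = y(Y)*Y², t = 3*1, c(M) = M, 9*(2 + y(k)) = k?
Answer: 356759/9 ≈ 39640.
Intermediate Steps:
y(k) = -2 + k/9
t = 3
b = 703 (b = -50*(-14) + 3 = 700 + 3 = 703)
B(Y) = -6 + Y²*(-2 + Y/9) (B(Y) = -6 + (-2 + Y/9)*Y² = -6 + Y²*(-2 + Y/9))
(B(14 + 63) + b) + c(h) = ((-6 + (14 + 63)²*(-18 + (14 + 63))/9) + 703) + 75 = ((-6 + (⅑)*77²*(-18 + 77)) + 703) + 75 = ((-6 + (⅑)*5929*59) + 703) + 75 = ((-6 + 349811/9) + 703) + 75 = (349757/9 + 703) + 75 = 356084/9 + 75 = 356759/9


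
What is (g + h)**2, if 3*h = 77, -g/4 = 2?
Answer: 2809/9 ≈ 312.11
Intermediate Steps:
g = -8 (g = -4*2 = -8)
h = 77/3 (h = (1/3)*77 = 77/3 ≈ 25.667)
(g + h)**2 = (-8 + 77/3)**2 = (53/3)**2 = 2809/9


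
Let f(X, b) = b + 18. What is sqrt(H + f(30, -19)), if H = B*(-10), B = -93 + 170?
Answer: I*sqrt(771) ≈ 27.767*I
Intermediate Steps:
f(X, b) = 18 + b
B = 77
H = -770 (H = 77*(-10) = -770)
sqrt(H + f(30, -19)) = sqrt(-770 + (18 - 19)) = sqrt(-770 - 1) = sqrt(-771) = I*sqrt(771)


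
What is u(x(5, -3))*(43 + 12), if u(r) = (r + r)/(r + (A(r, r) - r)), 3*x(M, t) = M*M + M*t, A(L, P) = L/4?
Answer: 440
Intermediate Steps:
A(L, P) = L/4 (A(L, P) = L*(¼) = L/4)
x(M, t) = M²/3 + M*t/3 (x(M, t) = (M*M + M*t)/3 = (M² + M*t)/3 = M²/3 + M*t/3)
u(r) = 8 (u(r) = (r + r)/(r + (r/4 - r)) = (2*r)/(r - 3*r/4) = (2*r)/((r/4)) = (2*r)*(4/r) = 8)
u(x(5, -3))*(43 + 12) = 8*(43 + 12) = 8*55 = 440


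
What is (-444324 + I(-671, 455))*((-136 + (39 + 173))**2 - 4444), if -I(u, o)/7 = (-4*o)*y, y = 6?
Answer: -490021488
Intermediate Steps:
I(u, o) = 168*o (I(u, o) = -7*(-4*o)*6 = -(-168)*o = 168*o)
(-444324 + I(-671, 455))*((-136 + (39 + 173))**2 - 4444) = (-444324 + 168*455)*((-136 + (39 + 173))**2 - 4444) = (-444324 + 76440)*((-136 + 212)**2 - 4444) = -367884*(76**2 - 4444) = -367884*(5776 - 4444) = -367884*1332 = -490021488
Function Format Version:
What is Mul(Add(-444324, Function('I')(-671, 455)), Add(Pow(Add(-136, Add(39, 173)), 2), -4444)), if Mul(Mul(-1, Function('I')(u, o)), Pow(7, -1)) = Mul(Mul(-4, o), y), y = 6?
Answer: -490021488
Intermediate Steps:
Function('I')(u, o) = Mul(168, o) (Function('I')(u, o) = Mul(-7, Mul(Mul(-4, o), 6)) = Mul(-7, Mul(-24, o)) = Mul(168, o))
Mul(Add(-444324, Function('I')(-671, 455)), Add(Pow(Add(-136, Add(39, 173)), 2), -4444)) = Mul(Add(-444324, Mul(168, 455)), Add(Pow(Add(-136, Add(39, 173)), 2), -4444)) = Mul(Add(-444324, 76440), Add(Pow(Add(-136, 212), 2), -4444)) = Mul(-367884, Add(Pow(76, 2), -4444)) = Mul(-367884, Add(5776, -4444)) = Mul(-367884, 1332) = -490021488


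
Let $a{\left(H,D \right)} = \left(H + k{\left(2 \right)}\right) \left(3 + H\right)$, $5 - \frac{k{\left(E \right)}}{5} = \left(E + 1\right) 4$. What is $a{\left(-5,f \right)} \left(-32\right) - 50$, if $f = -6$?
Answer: $-2610$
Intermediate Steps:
$k{\left(E \right)} = 5 - 20 E$ ($k{\left(E \right)} = 25 - 5 \left(E + 1\right) 4 = 25 - 5 \left(1 + E\right) 4 = 25 - 5 \left(4 + 4 E\right) = 25 - \left(20 + 20 E\right) = 5 - 20 E$)
$a{\left(H,D \right)} = \left(-35 + H\right) \left(3 + H\right)$ ($a{\left(H,D \right)} = \left(H + \left(5 - 40\right)\right) \left(3 + H\right) = \left(H - 35\right) \left(3 + H\right) = \left(-35 + H\right) \left(3 + H\right)$)
$a{\left(-5,f \right)} \left(-32\right) - 50 = \left(-105 + \left(-5\right)^{2} - -160\right) \left(-32\right) - 50 = \left(-105 + 25 + 160\right) \left(-32\right) - 50 = 80 \left(-32\right) - 50 = -2560 - 50 = -2610$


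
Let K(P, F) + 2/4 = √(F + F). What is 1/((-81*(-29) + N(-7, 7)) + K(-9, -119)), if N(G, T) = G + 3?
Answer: 9378/21987673 - 4*I*√238/21987673 ≈ 0.00042651 - 2.8065e-6*I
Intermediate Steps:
N(G, T) = 3 + G
K(P, F) = -½ + √2*√F (K(P, F) = -½ + √(F + F) = -½ + √(2*F) = -½ + √2*√F)
1/((-81*(-29) + N(-7, 7)) + K(-9, -119)) = 1/((-81*(-29) + (3 - 7)) + (-½ + √2*√(-119))) = 1/((2349 - 4) + (-½ + √2*(I*√119))) = 1/(2345 + (-½ + I*√238)) = 1/(4689/2 + I*√238)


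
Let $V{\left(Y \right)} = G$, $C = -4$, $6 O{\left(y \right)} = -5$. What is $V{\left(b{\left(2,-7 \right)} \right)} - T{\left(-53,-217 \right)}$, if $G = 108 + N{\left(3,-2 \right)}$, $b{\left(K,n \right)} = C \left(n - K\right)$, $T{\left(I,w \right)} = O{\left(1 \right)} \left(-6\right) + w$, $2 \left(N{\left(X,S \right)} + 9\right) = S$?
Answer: $310$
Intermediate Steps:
$O{\left(y \right)} = - \frac{5}{6}$ ($O{\left(y \right)} = \frac{1}{6} \left(-5\right) = - \frac{5}{6}$)
$N{\left(X,S \right)} = -9 + \frac{S}{2}$
$T{\left(I,w \right)} = 5 + w$ ($T{\left(I,w \right)} = \left(- \frac{5}{6}\right) \left(-6\right) + w = 5 + w$)
$b{\left(K,n \right)} = - 4 n + 4 K$ ($b{\left(K,n \right)} = - 4 \left(n - K\right) = - 4 n + 4 K$)
$G = 98$ ($G = 108 + \left(-9 + \frac{1}{2} \left(-2\right)\right) = 108 - 10 = 98$)
$V{\left(Y \right)} = 98$
$V{\left(b{\left(2,-7 \right)} \right)} - T{\left(-53,-217 \right)} = 98 - \left(5 - 217\right) = 98 - -212 = 98 + 212 = 310$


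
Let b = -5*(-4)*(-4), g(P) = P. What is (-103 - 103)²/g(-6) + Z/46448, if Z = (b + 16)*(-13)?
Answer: -61595698/8709 ≈ -7072.6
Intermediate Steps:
b = -80 (b = 20*(-4) = -80)
Z = 832 (Z = (-80 + 16)*(-13) = -64*(-13) = 832)
(-103 - 103)²/g(-6) + Z/46448 = (-103 - 103)²/(-6) + 832/46448 = (-206)²*(-⅙) + 832*(1/46448) = 42436*(-⅙) + 52/2903 = -21218/3 + 52/2903 = -61595698/8709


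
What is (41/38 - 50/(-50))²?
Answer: 6241/1444 ≈ 4.3220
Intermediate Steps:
(41/38 - 50/(-50))² = (41*(1/38) - 50*(-1/50))² = (41/38 + 1)² = (79/38)² = 6241/1444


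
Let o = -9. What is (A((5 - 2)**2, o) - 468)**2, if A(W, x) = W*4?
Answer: 186624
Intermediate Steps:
A(W, x) = 4*W
(A((5 - 2)**2, o) - 468)**2 = (4*(5 - 2)**2 - 468)**2 = (4*3**2 - 468)**2 = (4*9 - 468)**2 = (36 - 468)**2 = (-432)**2 = 186624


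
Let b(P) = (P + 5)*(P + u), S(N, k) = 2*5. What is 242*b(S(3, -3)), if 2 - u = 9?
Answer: 10890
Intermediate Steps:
S(N, k) = 10
u = -7 (u = 2 - 1*9 = 2 - 9 = -7)
b(P) = (-7 + P)*(5 + P) (b(P) = (P + 5)*(P - 7) = (5 + P)*(-7 + P) = (-7 + P)*(5 + P))
242*b(S(3, -3)) = 242*(-35 + 10² - 2*10) = 242*(-35 + 100 - 20) = 242*45 = 10890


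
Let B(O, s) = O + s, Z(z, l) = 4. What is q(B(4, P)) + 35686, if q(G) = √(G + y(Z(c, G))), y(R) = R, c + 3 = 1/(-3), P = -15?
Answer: 35686 + I*√7 ≈ 35686.0 + 2.6458*I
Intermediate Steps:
c = -10/3 (c = -3 + 1/(-3) = -3 - ⅓ = -10/3 ≈ -3.3333)
q(G) = √(4 + G) (q(G) = √(G + 4) = √(4 + G))
q(B(4, P)) + 35686 = √(4 + (4 - 15)) + 35686 = √(4 - 11) + 35686 = √(-7) + 35686 = I*√7 + 35686 = 35686 + I*√7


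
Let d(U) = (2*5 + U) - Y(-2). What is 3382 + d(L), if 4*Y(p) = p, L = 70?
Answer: 6925/2 ≈ 3462.5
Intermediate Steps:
Y(p) = p/4
d(U) = 21/2 + U (d(U) = (2*5 + U) - (-2)/4 = (10 + U) - 1*(-½) = (10 + U) + ½ = 21/2 + U)
3382 + d(L) = 3382 + (21/2 + 70) = 3382 + 161/2 = 6925/2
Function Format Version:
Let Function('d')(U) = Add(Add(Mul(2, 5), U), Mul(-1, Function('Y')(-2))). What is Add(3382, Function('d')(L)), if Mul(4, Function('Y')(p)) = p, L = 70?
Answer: Rational(6925, 2) ≈ 3462.5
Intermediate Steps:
Function('Y')(p) = Mul(Rational(1, 4), p)
Function('d')(U) = Add(Rational(21, 2), U) (Function('d')(U) = Add(Add(Mul(2, 5), U), Mul(-1, Mul(Rational(1, 4), -2))) = Add(Add(10, U), Mul(-1, Rational(-1, 2))) = Add(Add(10, U), Rational(1, 2)) = Add(Rational(21, 2), U))
Add(3382, Function('d')(L)) = Add(3382, Add(Rational(21, 2), 70)) = Add(3382, Rational(161, 2)) = Rational(6925, 2)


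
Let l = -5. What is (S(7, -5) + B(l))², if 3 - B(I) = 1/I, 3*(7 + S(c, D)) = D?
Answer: 6724/225 ≈ 29.884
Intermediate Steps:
S(c, D) = -7 + D/3
B(I) = 3 - 1/I
(S(7, -5) + B(l))² = ((-7 + (⅓)*(-5)) + (3 - 1/(-5)))² = ((-7 - 5/3) + (3 - 1*(-⅕)))² = (-26/3 + (3 + ⅕))² = (-26/3 + 16/5)² = (-82/15)² = 6724/225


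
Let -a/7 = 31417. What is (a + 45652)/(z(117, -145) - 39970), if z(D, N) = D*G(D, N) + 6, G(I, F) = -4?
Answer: 174267/40432 ≈ 4.3101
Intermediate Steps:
a = -219919 (a = -7*31417 = -219919)
z(D, N) = 6 - 4*D (z(D, N) = D*(-4) + 6 = -4*D + 6 = 6 - 4*D)
(a + 45652)/(z(117, -145) - 39970) = (-219919 + 45652)/((6 - 4*117) - 39970) = -174267/((6 - 468) - 39970) = -174267/(-462 - 39970) = -174267/(-40432) = -174267*(-1/40432) = 174267/40432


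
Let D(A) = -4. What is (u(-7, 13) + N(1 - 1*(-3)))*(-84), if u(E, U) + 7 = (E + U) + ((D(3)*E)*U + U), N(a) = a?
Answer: -31920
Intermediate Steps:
u(E, U) = -7 + E + 2*U - 4*E*U (u(E, U) = -7 + ((E + U) + ((-4*E)*U + U)) = -7 + ((E + U) + (-4*E*U + U)) = -7 + ((E + U) + (U - 4*E*U)) = -7 + (E + 2*U - 4*E*U) = -7 + E + 2*U - 4*E*U)
(u(-7, 13) + N(1 - 1*(-3)))*(-84) = ((-7 - 7 + 2*13 - 4*(-7)*13) + (1 - 1*(-3)))*(-84) = ((-7 - 7 + 26 + 364) + (1 + 3))*(-84) = (376 + 4)*(-84) = 380*(-84) = -31920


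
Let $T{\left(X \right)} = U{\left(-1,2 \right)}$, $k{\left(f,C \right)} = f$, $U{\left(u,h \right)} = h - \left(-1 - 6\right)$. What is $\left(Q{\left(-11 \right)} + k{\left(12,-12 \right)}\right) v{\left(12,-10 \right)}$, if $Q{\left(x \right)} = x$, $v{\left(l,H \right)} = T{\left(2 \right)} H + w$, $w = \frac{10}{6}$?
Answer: $- \frac{265}{3} \approx -88.333$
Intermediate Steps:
$w = \frac{5}{3}$ ($w = 10 \cdot \frac{1}{6} = \frac{5}{3} \approx 1.6667$)
$U{\left(u,h \right)} = 7 + h$ ($U{\left(u,h \right)} = h - \left(-1 - 6\right) = h - -7 = h + 7 = 7 + h$)
$T{\left(X \right)} = 9$ ($T{\left(X \right)} = 7 + 2 = 9$)
$v{\left(l,H \right)} = \frac{5}{3} + 9 H$ ($v{\left(l,H \right)} = 9 H + \frac{5}{3} = \frac{5}{3} + 9 H$)
$\left(Q{\left(-11 \right)} + k{\left(12,-12 \right)}\right) v{\left(12,-10 \right)} = \left(-11 + 12\right) \left(\frac{5}{3} + 9 \left(-10\right)\right) = 1 \left(\frac{5}{3} - 90\right) = 1 \left(- \frac{265}{3}\right) = - \frac{265}{3}$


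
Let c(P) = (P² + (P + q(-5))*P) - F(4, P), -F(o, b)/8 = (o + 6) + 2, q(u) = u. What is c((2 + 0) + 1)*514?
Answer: 50886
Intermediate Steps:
F(o, b) = -64 - 8*o (F(o, b) = -8*((o + 6) + 2) = -8*((6 + o) + 2) = -8*(8 + o) = -64 - 8*o)
c(P) = 96 + P² + P*(-5 + P) (c(P) = (P² + (P - 5)*P) - (-64 - 8*4) = (P² + (-5 + P)*P) - (-64 - 32) = (P² + P*(-5 + P)) - 1*(-96) = (P² + P*(-5 + P)) + 96 = 96 + P² + P*(-5 + P))
c((2 + 0) + 1)*514 = (96 - 5*((2 + 0) + 1) + 2*((2 + 0) + 1)²)*514 = (96 - 5*(2 + 1) + 2*(2 + 1)²)*514 = (96 - 5*3 + 2*3²)*514 = (96 - 15 + 2*9)*514 = (96 - 15 + 18)*514 = 99*514 = 50886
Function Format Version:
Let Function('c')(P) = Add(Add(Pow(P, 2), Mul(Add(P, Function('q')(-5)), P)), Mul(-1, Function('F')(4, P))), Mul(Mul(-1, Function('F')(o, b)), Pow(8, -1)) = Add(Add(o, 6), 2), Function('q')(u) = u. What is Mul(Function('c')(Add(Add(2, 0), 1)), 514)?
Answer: 50886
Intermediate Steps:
Function('F')(o, b) = Add(-64, Mul(-8, o)) (Function('F')(o, b) = Mul(-8, Add(Add(o, 6), 2)) = Mul(-8, Add(Add(6, o), 2)) = Mul(-8, Add(8, o)) = Add(-64, Mul(-8, o)))
Function('c')(P) = Add(96, Pow(P, 2), Mul(P, Add(-5, P))) (Function('c')(P) = Add(Add(Pow(P, 2), Mul(Add(P, -5), P)), Mul(-1, Add(-64, Mul(-8, 4)))) = Add(Add(Pow(P, 2), Mul(Add(-5, P), P)), Mul(-1, Add(-64, -32))) = Add(Add(Pow(P, 2), Mul(P, Add(-5, P))), Mul(-1, -96)) = Add(Add(Pow(P, 2), Mul(P, Add(-5, P))), 96) = Add(96, Pow(P, 2), Mul(P, Add(-5, P))))
Mul(Function('c')(Add(Add(2, 0), 1)), 514) = Mul(Add(96, Mul(-5, Add(Add(2, 0), 1)), Mul(2, Pow(Add(Add(2, 0), 1), 2))), 514) = Mul(Add(96, Mul(-5, Add(2, 1)), Mul(2, Pow(Add(2, 1), 2))), 514) = Mul(Add(96, Mul(-5, 3), Mul(2, Pow(3, 2))), 514) = Mul(Add(96, -15, Mul(2, 9)), 514) = Mul(Add(96, -15, 18), 514) = Mul(99, 514) = 50886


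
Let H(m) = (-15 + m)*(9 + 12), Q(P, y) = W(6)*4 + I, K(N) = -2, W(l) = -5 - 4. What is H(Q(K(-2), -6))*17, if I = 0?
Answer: -18207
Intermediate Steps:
W(l) = -9
Q(P, y) = -36 (Q(P, y) = -9*4 + 0 = -36 + 0 = -36)
H(m) = -315 + 21*m (H(m) = (-15 + m)*21 = -315 + 21*m)
H(Q(K(-2), -6))*17 = (-315 + 21*(-36))*17 = (-315 - 756)*17 = -1071*17 = -18207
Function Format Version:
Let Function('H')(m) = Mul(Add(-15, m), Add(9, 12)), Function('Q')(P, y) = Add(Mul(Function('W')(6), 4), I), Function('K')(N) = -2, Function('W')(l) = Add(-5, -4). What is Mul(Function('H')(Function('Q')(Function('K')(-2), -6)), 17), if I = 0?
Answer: -18207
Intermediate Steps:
Function('W')(l) = -9
Function('Q')(P, y) = -36 (Function('Q')(P, y) = Add(Mul(-9, 4), 0) = Add(-36, 0) = -36)
Function('H')(m) = Add(-315, Mul(21, m)) (Function('H')(m) = Mul(Add(-15, m), 21) = Add(-315, Mul(21, m)))
Mul(Function('H')(Function('Q')(Function('K')(-2), -6)), 17) = Mul(Add(-315, Mul(21, -36)), 17) = Mul(Add(-315, -756), 17) = Mul(-1071, 17) = -18207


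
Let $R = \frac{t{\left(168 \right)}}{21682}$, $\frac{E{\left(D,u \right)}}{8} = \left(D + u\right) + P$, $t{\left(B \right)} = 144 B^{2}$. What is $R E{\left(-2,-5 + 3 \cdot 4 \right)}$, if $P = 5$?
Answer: $\frac{162570240}{10841} \approx 14996.0$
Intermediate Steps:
$E{\left(D,u \right)} = 40 + 8 D + 8 u$ ($E{\left(D,u \right)} = 8 \left(\left(D + u\right) + 5\right) = 8 \left(5 + D + u\right) = 40 + 8 D + 8 u$)
$R = \frac{2032128}{10841}$ ($R = \frac{144 \cdot 168^{2}}{21682} = 144 \cdot 28224 \cdot \frac{1}{21682} = 4064256 \cdot \frac{1}{21682} = \frac{2032128}{10841} \approx 187.45$)
$R E{\left(-2,-5 + 3 \cdot 4 \right)} = \frac{2032128 \left(40 + 8 \left(-2\right) + 8 \left(-5 + 3 \cdot 4\right)\right)}{10841} = \frac{2032128 \left(40 - 16 + 8 \left(-5 + 12\right)\right)}{10841} = \frac{2032128 \left(40 - 16 + 8 \cdot 7\right)}{10841} = \frac{2032128 \left(40 - 16 + 56\right)}{10841} = \frac{2032128}{10841} \cdot 80 = \frac{162570240}{10841}$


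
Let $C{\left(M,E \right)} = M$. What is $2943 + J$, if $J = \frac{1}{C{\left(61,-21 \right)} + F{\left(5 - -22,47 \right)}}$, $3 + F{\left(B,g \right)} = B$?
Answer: $\frac{250156}{85} \approx 2943.0$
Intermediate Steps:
$F{\left(B,g \right)} = -3 + B$
$J = \frac{1}{85}$ ($J = \frac{1}{61 + \left(-3 + \left(5 - -22\right)\right)} = \frac{1}{61 + \left(-3 + \left(5 + 22\right)\right)} = \frac{1}{61 + \left(-3 + 27\right)} = \frac{1}{61 + 24} = \frac{1}{85} \approx 0.011765$)
$2943 + J = 2943 + \frac{1}{85} = \frac{250156}{85}$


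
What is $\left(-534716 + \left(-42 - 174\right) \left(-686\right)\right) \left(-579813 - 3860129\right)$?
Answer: $1716215180680$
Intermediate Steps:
$\left(-534716 + \left(-42 - 174\right) \left(-686\right)\right) \left(-579813 - 3860129\right) = \left(-534716 - -148176\right) \left(-4439942\right) = \left(-534716 + 148176\right) \left(-4439942\right) = \left(-386540\right) \left(-4439942\right) = 1716215180680$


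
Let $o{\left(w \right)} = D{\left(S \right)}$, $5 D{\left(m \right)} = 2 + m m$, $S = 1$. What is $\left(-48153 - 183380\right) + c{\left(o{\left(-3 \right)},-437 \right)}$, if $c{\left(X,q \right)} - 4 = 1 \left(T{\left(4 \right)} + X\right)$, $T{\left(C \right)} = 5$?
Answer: $- \frac{1157617}{5} \approx -2.3152 \cdot 10^{5}$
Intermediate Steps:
$D{\left(m \right)} = \frac{2}{5} + \frac{m^{2}}{5}$ ($D{\left(m \right)} = \frac{2 + m m}{5} = \frac{2 + m^{2}}{5} = \frac{2}{5} + \frac{m^{2}}{5}$)
$o{\left(w \right)} = \frac{3}{5}$ ($o{\left(w \right)} = \frac{2}{5} + \frac{1^{2}}{5} = \frac{2}{5} + \frac{1}{5} \cdot 1 = \frac{2}{5} + \frac{1}{5} = \frac{3}{5}$)
$c{\left(X,q \right)} = 9 + X$ ($c{\left(X,q \right)} = 4 + 1 \left(5 + X\right) = 4 + \left(5 + X\right) = 9 + X$)
$\left(-48153 - 183380\right) + c{\left(o{\left(-3 \right)},-437 \right)} = \left(-48153 - 183380\right) + \left(9 + \frac{3}{5}\right) = -231533 + \frac{48}{5} = - \frac{1157617}{5}$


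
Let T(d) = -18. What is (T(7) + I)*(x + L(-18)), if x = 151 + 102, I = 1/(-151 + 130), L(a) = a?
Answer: -89065/21 ≈ -4241.2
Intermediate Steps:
I = -1/21 (I = 1/(-21) = -1/21 ≈ -0.047619)
x = 253
(T(7) + I)*(x + L(-18)) = (-18 - 1/21)*(253 - 18) = -379/21*235 = -89065/21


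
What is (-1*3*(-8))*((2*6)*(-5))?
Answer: -1440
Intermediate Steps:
(-1*3*(-8))*((2*6)*(-5)) = (-3*(-8))*(12*(-5)) = 24*(-60) = -1440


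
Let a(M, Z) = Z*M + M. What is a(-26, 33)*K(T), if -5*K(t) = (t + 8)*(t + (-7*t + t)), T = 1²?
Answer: -7956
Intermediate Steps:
T = 1
a(M, Z) = M + M*Z (a(M, Z) = M*Z + M = M + M*Z)
K(t) = t*(8 + t) (K(t) = -(t + 8)*(t + (-7*t + t))/5 = -(8 + t)*(t - 6*t)/5 = -(8 + t)*(-5*t)/5 = -(-1)*t*(8 + t) = t*(8 + t))
a(-26, 33)*K(T) = (-26*(1 + 33))*(1*(8 + 1)) = (-26*34)*(1*9) = -884*9 = -7956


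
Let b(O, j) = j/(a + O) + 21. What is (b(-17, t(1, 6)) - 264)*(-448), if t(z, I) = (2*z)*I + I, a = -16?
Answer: 1200192/11 ≈ 1.0911e+5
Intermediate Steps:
t(z, I) = I + 2*I*z (t(z, I) = 2*I*z + I = I + 2*I*z)
b(O, j) = 21 + j/(-16 + O) (b(O, j) = j/(-16 + O) + 21 = 21 + j/(-16 + O))
(b(-17, t(1, 6)) - 264)*(-448) = ((-336 + 6*(1 + 2*1) + 21*(-17))/(-16 - 17) - 264)*(-448) = ((-336 + 6*(1 + 2) - 357)/(-33) - 264)*(-448) = (-(-336 + 6*3 - 357)/33 - 264)*(-448) = (-(-336 + 18 - 357)/33 - 264)*(-448) = (-1/33*(-675) - 264)*(-448) = (225/11 - 264)*(-448) = -2679/11*(-448) = 1200192/11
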